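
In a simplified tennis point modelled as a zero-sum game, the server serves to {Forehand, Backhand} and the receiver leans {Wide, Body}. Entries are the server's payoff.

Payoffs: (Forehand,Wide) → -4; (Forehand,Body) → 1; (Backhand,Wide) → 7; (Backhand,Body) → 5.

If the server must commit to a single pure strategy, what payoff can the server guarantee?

Row minima: Forehand → -4, Backhand → 5.
The best of these is 5.

5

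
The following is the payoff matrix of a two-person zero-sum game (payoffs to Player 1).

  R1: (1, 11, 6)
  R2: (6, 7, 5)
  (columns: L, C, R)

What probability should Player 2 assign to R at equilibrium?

5/6

Row minima: R1 → 1, R2 → 5; maximin = 5.
Column maxima: L → 6, C → 11, R → 6; minimax = 6.
5 ≠ 6, so there is no saddle point; optimal play is mixed.
C is strictly dominated by L (it gives Player 1 strictly more in every row), so Player 2 never plays it.
On the remaining 2×2 (R1, R2 vs L, R):
Let Player 1 play R1 with probability p. Expected payoff against L: 1p + 6(1−p) = −5p + 6; against R: 6p + 5(1−p) = p + 5.
Setting these equal: −5p + 6 = p + 5 ⇒ −6p = -1 ⇒ p = 1/6, and the value is (-5)·(1/6) + 6 = 31/6.
For Player 2: with q = P(L), equating R1's and R2's payoffs gives −5q + 6 = q + 5 ⇒ q = 1/6.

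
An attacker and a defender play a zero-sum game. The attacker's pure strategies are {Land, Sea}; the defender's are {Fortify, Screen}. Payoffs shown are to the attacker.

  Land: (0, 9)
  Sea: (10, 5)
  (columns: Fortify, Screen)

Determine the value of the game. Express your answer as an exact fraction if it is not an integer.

45/7

Row minima: Land → 0, Sea → 5; maximin = 5.
Column maxima: Fortify → 10, Screen → 9; minimax = 9.
5 ≠ 9, so there is no saddle point; optimal play is mixed.
Let the attacker play Land with probability p. Expected payoff against Fortify: 0p + 10(1−p) = −10p + 10; against Screen: 9p + 5(1−p) = 4p + 5.
Setting these equal: −10p + 10 = 4p + 5 ⇒ −14p = -5 ⇒ p = 5/14, and the value is (-10)·(5/14) + 10 = 45/7.
For the defender: with q = P(Fortify), equating Land's and Sea's payoffs gives −9q + 9 = 5q + 5 ⇒ q = 2/7.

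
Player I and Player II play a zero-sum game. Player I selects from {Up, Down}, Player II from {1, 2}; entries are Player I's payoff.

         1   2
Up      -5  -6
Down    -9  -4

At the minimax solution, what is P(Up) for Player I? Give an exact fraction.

5/6

Row minima: Up → -6, Down → -9; maximin = -6.
Column maxima: 1 → -5, 2 → -4; minimax = -5.
-6 ≠ -5, so there is no saddle point; optimal play is mixed.
Let Player I play Up with probability p. Expected payoff against 1: (-5)p + (-9)(1−p) = 4p − 9; against 2: (-6)p + (-4)(1−p) = −2p − 4.
Setting these equal: 4p − 9 = −2p − 4 ⇒ 6p = 5 ⇒ p = 5/6, and the value is (4)·(5/6) − 9 = -17/3.
For Player II: with q = P(1), equating Up's and Down's payoffs gives q − 6 = −5q − 4 ⇒ q = 1/3.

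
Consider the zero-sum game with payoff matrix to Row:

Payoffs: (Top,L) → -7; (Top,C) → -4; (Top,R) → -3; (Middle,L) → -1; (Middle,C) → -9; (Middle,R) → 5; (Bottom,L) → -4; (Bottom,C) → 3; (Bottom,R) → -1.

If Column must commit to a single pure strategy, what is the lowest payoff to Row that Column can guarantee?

Column maxima: L → -1, C → 3, R → 5.
The smallest of these is -1.

-1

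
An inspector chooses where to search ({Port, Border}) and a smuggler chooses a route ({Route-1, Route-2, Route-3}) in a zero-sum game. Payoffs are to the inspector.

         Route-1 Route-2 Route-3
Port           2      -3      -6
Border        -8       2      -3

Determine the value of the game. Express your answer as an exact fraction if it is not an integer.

Row minima: Port → -6, Border → -8; maximin = -6.
Column maxima: Route-1 → 2, Route-2 → 2, Route-3 → -3; minimax = -3.
-6 ≠ -3, so there is no saddle point; optimal play is mixed.
Route-2 is strictly dominated by Route-3 (it gives the inspector strictly more in every row), so the smuggler never plays it.
On the remaining 2×2 (Port, Border vs Route-1, Route-3):
Let the inspector play Port with probability p. Expected payoff against Route-1: 2p + (-8)(1−p) = 10p − 8; against Route-3: (-6)p + (-3)(1−p) = −3p − 3.
Setting these equal: 10p − 8 = −3p − 3 ⇒ 13p = 5 ⇒ p = 5/13, and the value is (10)·(5/13) − 8 = -54/13.
For the smuggler: with q = P(Route-1), equating Port's and Border's payoffs gives 8q − 6 = −5q − 3 ⇒ q = 3/13.

-54/13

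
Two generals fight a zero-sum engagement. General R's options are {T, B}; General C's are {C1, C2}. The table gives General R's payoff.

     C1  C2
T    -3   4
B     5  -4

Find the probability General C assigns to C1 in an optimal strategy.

1/2

Row minima: T → -3, B → -4; maximin = -3.
Column maxima: C1 → 5, C2 → 4; minimax = 4.
-3 ≠ 4, so there is no saddle point; optimal play is mixed.
Let General R play T with probability p. Expected payoff against C1: (-3)p + 5(1−p) = −8p + 5; against C2: 4p + (-4)(1−p) = 8p − 4.
Setting these equal: −8p + 5 = 8p − 4 ⇒ −16p = -9 ⇒ p = 9/16, and the value is (-8)·(9/16) + 5 = 1/2.
For General C: with q = P(C1), equating T's and B's payoffs gives −7q + 4 = 9q − 4 ⇒ q = 1/2.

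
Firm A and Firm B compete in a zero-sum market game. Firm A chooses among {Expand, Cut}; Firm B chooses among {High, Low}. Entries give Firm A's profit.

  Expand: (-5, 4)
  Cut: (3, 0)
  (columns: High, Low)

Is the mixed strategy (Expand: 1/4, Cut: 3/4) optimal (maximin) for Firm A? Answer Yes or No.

Yes

Against High this mix gives (1/4)·(-5) + (3/4)·3 = 1.
Against Low this mix gives (1/4)·4 + (3/4)·0 = 1.
All of Firm B's active replies (High, Low) yield 1, and no column does worse for Firm A. The mix makes Firm B indifferent and guarantees 1, so it is optimal.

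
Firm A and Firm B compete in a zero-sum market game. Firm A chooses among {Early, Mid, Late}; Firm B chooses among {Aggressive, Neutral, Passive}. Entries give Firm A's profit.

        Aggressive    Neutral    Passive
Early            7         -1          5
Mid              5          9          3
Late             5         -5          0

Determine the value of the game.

Row minima: Early → -1, Mid → 3, Late → -5; maximin = 3.
Column maxima: Aggressive → 7, Neutral → 9, Passive → 5; minimax = 5.
3 ≠ 5, so there is no saddle point; optimal play is mixed.
Late is strictly dominated by Early, so Firm A never plays it.
Aggressive is strictly dominated by Passive (it gives Firm A strictly more in every row), so Firm B never plays it.
On the remaining 2×2 (Early, Mid vs Neutral, Passive):
Let Firm A play Early with probability p. Expected payoff against Neutral: (-1)p + 9(1−p) = −10p + 9; against Passive: 5p + 3(1−p) = 2p + 3.
Setting these equal: −10p + 9 = 2p + 3 ⇒ −12p = -6 ⇒ p = 1/2, and the value is (-10)·(1/2) + 9 = 4.
For Firm B: with q = P(Neutral), equating Early's and Mid's payoffs gives −6q + 5 = 6q + 3 ⇒ q = 1/6.

4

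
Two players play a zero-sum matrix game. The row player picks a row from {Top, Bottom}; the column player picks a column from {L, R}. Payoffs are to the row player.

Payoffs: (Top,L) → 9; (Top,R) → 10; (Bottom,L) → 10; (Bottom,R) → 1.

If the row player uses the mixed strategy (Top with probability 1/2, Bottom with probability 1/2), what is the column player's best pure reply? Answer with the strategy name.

If the column player plays L, the row player's expected payoff is (1/2)·9 + (1/2)·10 = 19/2.
If the column player plays R, the row player's expected payoff is (1/2)·10 + (1/2)·1 = 11/2.
The column player minimizes the row player's payoff; the smallest is 11/2, so the best response is R.

R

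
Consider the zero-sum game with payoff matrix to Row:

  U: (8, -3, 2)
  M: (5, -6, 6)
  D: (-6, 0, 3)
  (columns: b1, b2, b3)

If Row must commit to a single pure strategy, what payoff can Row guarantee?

Row minima: U → -3, M → -6, D → -6.
The best of these is -3.

-3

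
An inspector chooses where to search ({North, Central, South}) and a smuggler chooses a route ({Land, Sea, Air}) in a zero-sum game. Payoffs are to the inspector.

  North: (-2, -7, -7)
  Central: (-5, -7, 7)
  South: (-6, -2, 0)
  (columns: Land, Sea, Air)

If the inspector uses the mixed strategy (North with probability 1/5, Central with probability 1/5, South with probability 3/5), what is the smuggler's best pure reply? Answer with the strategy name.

If the smuggler plays Land, the inspector's expected payoff is (1/5)·(-2) + (1/5)·(-5) + (3/5)·(-6) = -5.
If the smuggler plays Sea, the inspector's expected payoff is (1/5)·(-7) + (1/5)·(-7) + (3/5)·(-2) = -4.
If the smuggler plays Air, the inspector's expected payoff is (1/5)·(-7) + (1/5)·7 + (3/5)·0 = 0.
The smuggler minimizes the inspector's payoff; the smallest is -5, so the best response is Land.

Land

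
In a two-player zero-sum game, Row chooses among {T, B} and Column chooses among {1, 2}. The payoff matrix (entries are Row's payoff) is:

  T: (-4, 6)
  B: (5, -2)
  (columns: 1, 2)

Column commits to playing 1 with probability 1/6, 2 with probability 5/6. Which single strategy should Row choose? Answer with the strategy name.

Expected payoff of T: (1/6)·(-4) + (5/6)·6 = 13/3.
Expected payoff of B: (1/6)·5 + (5/6)·(-2) = -5/6.
The largest is 13/3, so Row's best response is T.

T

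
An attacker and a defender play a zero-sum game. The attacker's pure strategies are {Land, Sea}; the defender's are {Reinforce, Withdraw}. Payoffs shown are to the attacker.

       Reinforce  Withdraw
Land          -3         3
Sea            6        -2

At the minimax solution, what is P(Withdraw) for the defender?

9/14

Row minima: Land → -3, Sea → -2; maximin = -2.
Column maxima: Reinforce → 6, Withdraw → 3; minimax = 3.
-2 ≠ 3, so there is no saddle point; optimal play is mixed.
Let the attacker play Land with probability p. Expected payoff against Reinforce: (-3)p + 6(1−p) = −9p + 6; against Withdraw: 3p + (-2)(1−p) = 5p − 2.
Setting these equal: −9p + 6 = 5p − 2 ⇒ −14p = -8 ⇒ p = 4/7, and the value is (-9)·(4/7) + 6 = 6/7.
For the defender: with q = P(Reinforce), equating Land's and Sea's payoffs gives −6q + 3 = 8q − 2 ⇒ q = 5/14.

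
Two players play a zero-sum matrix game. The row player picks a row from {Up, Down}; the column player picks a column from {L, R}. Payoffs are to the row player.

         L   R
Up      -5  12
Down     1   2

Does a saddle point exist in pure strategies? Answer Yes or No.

Row minima: Up → -5, Down → 1; maximin = 1.
Column maxima: L → 1, R → 12; minimax = 1.
maximin = minimax = 1, so a saddle point exists.

Yes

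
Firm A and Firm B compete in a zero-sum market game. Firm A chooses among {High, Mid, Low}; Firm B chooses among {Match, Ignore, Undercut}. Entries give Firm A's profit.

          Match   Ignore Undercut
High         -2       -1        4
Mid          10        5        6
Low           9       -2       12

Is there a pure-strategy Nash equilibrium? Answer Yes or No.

Row minima: High → -2, Mid → 5, Low → -2; maximin = 5.
Column maxima: Match → 10, Ignore → 5, Undercut → 12; minimax = 5.
maximin = minimax = 5, so a saddle point exists.

Yes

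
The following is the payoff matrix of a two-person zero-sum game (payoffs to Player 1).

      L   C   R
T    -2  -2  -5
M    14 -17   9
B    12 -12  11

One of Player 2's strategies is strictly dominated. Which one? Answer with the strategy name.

R holds Player 1's payoff strictly below L in every row: -5 < -2, 9 < 14, 11 < 12.
So L is strictly dominated for Player 2.

L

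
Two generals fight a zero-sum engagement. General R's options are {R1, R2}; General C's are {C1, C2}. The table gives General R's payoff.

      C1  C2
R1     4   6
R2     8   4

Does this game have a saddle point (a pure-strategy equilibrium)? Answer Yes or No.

No

Row minima: R1 → 4, R2 → 4; maximin = 4.
Column maxima: C1 → 8, C2 → 6; minimax = 6.
4 ≠ 6, so no pure-strategy equilibrium exists.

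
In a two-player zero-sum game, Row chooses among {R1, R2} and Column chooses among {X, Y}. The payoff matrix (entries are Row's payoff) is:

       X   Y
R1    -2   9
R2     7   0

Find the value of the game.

Row minima: R1 → -2, R2 → 0; maximin = 0.
Column maxima: X → 7, Y → 9; minimax = 7.
0 ≠ 7, so there is no saddle point; optimal play is mixed.
Let Row play R1 with probability p. Expected payoff against X: (-2)p + 7(1−p) = −9p + 7; against Y: 9p + 0(1−p) = 9p.
Setting these equal: −9p + 7 = 9p ⇒ −18p = -7 ⇒ p = 7/18, and the value is (-9)·(7/18) + 7 = 7/2.
For Column: with q = P(X), equating R1's and R2's payoffs gives −11q + 9 = 7q ⇒ q = 1/2.

7/2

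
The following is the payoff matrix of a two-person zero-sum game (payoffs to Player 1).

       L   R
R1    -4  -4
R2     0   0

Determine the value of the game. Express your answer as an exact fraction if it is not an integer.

0

Row minima: R1 → -4, R2 → 0; maximin = 0.
Column maxima: L → 0, R → 0; minimax = 0.
Since maximin = minimax = 0, there is a saddle point and the value is 0.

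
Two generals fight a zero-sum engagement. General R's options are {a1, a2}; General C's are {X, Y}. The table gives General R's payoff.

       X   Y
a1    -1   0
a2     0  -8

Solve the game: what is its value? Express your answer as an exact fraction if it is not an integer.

Row minima: a1 → -1, a2 → -8; maximin = -1.
Column maxima: X → 0, Y → 0; minimax = 0.
-1 ≠ 0, so there is no saddle point; optimal play is mixed.
Let General R play a1 with probability p. Expected payoff against X: (-1)p + 0(1−p) = −p; against Y: 0p + (-8)(1−p) = 8p − 8.
Setting these equal: −p = 8p − 8 ⇒ −9p = -8 ⇒ p = 8/9, and the value is (-1)·(8/9) = -8/9.
For General C: with q = P(X), equating a1's and a2's payoffs gives −q = 8q − 8 ⇒ q = 8/9.

-8/9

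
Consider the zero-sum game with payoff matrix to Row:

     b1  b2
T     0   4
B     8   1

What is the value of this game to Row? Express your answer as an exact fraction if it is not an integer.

Row minima: T → 0, B → 1; maximin = 1.
Column maxima: b1 → 8, b2 → 4; minimax = 4.
1 ≠ 4, so there is no saddle point; optimal play is mixed.
Let Row play T with probability p. Expected payoff against b1: 0p + 8(1−p) = −8p + 8; against b2: 4p + 1(1−p) = 3p + 1.
Setting these equal: −8p + 8 = 3p + 1 ⇒ −11p = -7 ⇒ p = 7/11, and the value is (-8)·(7/11) + 8 = 32/11.
For Column: with q = P(b1), equating T's and B's payoffs gives −4q + 4 = 7q + 1 ⇒ q = 3/11.

32/11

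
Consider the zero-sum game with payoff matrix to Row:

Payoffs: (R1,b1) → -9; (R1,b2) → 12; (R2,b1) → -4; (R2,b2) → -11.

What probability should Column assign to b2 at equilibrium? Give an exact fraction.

Row minima: R1 → -9, R2 → -11; maximin = -9.
Column maxima: b1 → -4, b2 → 12; minimax = -4.
-9 ≠ -4, so there is no saddle point; optimal play is mixed.
Let Row play R1 with probability p. Expected payoff against b1: (-9)p + (-4)(1−p) = −5p − 4; against b2: 12p + (-11)(1−p) = 23p − 11.
Setting these equal: −5p − 4 = 23p − 11 ⇒ −28p = -7 ⇒ p = 1/4, and the value is (-5)·(1/4) − 4 = -21/4.
For Column: with q = P(b1), equating R1's and R2's payoffs gives −21q + 12 = 7q − 11 ⇒ q = 23/28.

5/28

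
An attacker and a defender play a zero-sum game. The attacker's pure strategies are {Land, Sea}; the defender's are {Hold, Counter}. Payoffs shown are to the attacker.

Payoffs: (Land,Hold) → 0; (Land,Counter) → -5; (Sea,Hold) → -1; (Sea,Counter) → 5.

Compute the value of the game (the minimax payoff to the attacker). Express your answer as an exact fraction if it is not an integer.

Row minima: Land → -5, Sea → -1; maximin = -1.
Column maxima: Hold → 0, Counter → 5; minimax = 0.
-1 ≠ 0, so there is no saddle point; optimal play is mixed.
Let the attacker play Land with probability p. Expected payoff against Hold: 0p + (-1)(1−p) = p − 1; against Counter: (-5)p + 5(1−p) = −10p + 5.
Setting these equal: p − 1 = −10p + 5 ⇒ 11p = 6 ⇒ p = 6/11, and the value is (1)·(6/11) − 1 = -5/11.
For the defender: with q = P(Hold), equating Land's and Sea's payoffs gives 5q − 5 = −6q + 5 ⇒ q = 10/11.

-5/11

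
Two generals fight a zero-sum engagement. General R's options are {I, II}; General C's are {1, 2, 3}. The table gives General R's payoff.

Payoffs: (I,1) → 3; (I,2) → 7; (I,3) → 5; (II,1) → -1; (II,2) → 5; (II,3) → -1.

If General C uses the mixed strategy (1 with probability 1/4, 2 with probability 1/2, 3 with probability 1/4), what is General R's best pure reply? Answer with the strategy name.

Expected payoff of I: (1/4)·3 + (1/2)·7 + (1/4)·5 = 11/2.
Expected payoff of II: (1/4)·(-1) + (1/2)·5 + (1/4)·(-1) = 2.
The largest is 11/2, so General R's best response is I.

I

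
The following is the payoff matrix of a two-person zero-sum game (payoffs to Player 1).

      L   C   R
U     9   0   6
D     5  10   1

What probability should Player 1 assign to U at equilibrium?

3/5

Row minima: U → 0, D → 1; maximin = 1.
Column maxima: L → 9, C → 10, R → 6; minimax = 6.
1 ≠ 6, so there is no saddle point; optimal play is mixed.
L is strictly dominated by R (it gives Player 1 strictly more in every row), so Player 2 never plays it.
On the remaining 2×2 (U, D vs C, R):
Let Player 1 play U with probability p. Expected payoff against C: 0p + 10(1−p) = −10p + 10; against R: 6p + 1(1−p) = 5p + 1.
Setting these equal: −10p + 10 = 5p + 1 ⇒ −15p = -9 ⇒ p = 3/5, and the value is (-10)·(3/5) + 10 = 4.
For Player 2: with q = P(C), equating U's and D's payoffs gives −6q + 6 = 9q + 1 ⇒ q = 1/3.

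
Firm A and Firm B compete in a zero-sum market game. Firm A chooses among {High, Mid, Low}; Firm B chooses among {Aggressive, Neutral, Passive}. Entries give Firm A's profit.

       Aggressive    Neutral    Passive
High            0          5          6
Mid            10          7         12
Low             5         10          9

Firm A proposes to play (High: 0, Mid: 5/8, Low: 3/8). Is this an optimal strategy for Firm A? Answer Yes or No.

Yes

Against Aggressive this mix gives (5/8)·10 + (3/8)·5 = 65/8.
Against Neutral this mix gives (5/8)·7 + (3/8)·10 = 65/8.
Against Passive this mix gives (5/8)·12 + (3/8)·9 = 87/8.
All of Firm B's active replies (Aggressive, Neutral) yield 65/8, and no column does worse for Firm A. The mix makes Firm B indifferent and guarantees 65/8, so it is optimal.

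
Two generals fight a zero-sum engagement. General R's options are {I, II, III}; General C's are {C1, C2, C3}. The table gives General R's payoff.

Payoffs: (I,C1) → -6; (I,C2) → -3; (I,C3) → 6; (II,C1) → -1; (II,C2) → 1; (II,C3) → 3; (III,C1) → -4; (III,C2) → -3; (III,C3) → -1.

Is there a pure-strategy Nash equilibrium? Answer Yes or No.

Yes

Row minima: I → -6, II → -1, III → -4; maximin = -1.
Column maxima: C1 → -1, C2 → 1, C3 → 6; minimax = -1.
maximin = minimax = -1, so a saddle point exists.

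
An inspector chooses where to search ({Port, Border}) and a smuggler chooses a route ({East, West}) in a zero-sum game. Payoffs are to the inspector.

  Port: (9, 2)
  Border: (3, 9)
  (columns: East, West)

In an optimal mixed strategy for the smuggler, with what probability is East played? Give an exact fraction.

7/13

Row minima: Port → 2, Border → 3; maximin = 3.
Column maxima: East → 9, West → 9; minimax = 9.
3 ≠ 9, so there is no saddle point; optimal play is mixed.
Let the inspector play Port with probability p. Expected payoff against East: 9p + 3(1−p) = 6p + 3; against West: 2p + 9(1−p) = −7p + 9.
Setting these equal: 6p + 3 = −7p + 9 ⇒ 13p = 6 ⇒ p = 6/13, and the value is (6)·(6/13) + 3 = 75/13.
For the smuggler: with q = P(East), equating Port's and Border's payoffs gives 7q + 2 = −6q + 9 ⇒ q = 7/13.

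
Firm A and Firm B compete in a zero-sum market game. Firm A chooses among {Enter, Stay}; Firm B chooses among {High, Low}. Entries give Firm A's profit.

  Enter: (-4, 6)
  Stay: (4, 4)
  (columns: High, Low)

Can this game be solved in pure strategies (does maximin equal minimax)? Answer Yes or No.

Row minima: Enter → -4, Stay → 4; maximin = 4.
Column maxima: High → 4, Low → 6; minimax = 4.
maximin = minimax = 4, so a saddle point exists.

Yes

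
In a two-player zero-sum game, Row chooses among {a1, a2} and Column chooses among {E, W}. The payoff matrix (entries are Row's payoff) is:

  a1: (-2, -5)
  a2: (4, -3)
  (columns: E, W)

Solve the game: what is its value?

-3

Row minima: a1 → -5, a2 → -3; maximin = -3.
Column maxima: E → 4, W → -3; minimax = -3.
Since maximin = minimax = -3, there is a saddle point and the value is -3.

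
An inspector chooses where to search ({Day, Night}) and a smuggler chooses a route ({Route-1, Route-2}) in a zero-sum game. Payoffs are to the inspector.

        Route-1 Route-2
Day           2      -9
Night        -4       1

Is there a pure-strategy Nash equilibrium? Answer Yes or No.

Row minima: Day → -9, Night → -4; maximin = -4.
Column maxima: Route-1 → 2, Route-2 → 1; minimax = 1.
-4 ≠ 1, so no pure-strategy equilibrium exists.

No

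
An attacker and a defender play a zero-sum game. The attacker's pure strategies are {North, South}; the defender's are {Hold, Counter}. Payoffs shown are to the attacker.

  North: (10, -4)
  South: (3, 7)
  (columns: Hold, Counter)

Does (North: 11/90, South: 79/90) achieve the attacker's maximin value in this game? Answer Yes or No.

No

Against Hold this mix gives (11/90)·10 + (79/90)·3 = 347/90.
Against Counter this mix gives (11/90)·(-4) + (79/90)·7 = 509/90.
The defender will play Hold, holding the attacker to 347/90. Shifting weight toward the row that does better against Hold would raise this floor (the equalizing mix achieves 41/9 against both Hold and Counter), so the proposed strategy is not optimal.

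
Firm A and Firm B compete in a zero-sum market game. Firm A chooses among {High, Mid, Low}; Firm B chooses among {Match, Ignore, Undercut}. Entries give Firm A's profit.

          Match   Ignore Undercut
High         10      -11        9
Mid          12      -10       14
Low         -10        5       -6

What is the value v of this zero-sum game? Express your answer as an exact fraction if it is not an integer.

Row minima: High → -11, Mid → -10, Low → -10; maximin = -10.
Column maxima: Match → 12, Ignore → 5, Undercut → 14; minimax = 5.
-10 ≠ 5, so there is no saddle point; optimal play is mixed.
High is strictly dominated by Mid, so Firm A never plays it.
With High eliminated, Undercut is strictly dominated by Match (it gives Firm A strictly more in every remaining row), so Firm B never plays it.
On the remaining 2×2 (Mid, Low vs Match, Ignore):
Let Firm A play Mid with probability p. Expected payoff against Match: 12p + (-10)(1−p) = 22p − 10; against Ignore: (-10)p + 5(1−p) = −15p + 5.
Setting these equal: 22p − 10 = −15p + 5 ⇒ 37p = 15 ⇒ p = 15/37, and the value is (22)·(15/37) − 10 = -40/37.
For Firm B: with q = P(Match), equating Mid's and Low's payoffs gives 22q − 10 = −15q + 5 ⇒ q = 15/37.

-40/37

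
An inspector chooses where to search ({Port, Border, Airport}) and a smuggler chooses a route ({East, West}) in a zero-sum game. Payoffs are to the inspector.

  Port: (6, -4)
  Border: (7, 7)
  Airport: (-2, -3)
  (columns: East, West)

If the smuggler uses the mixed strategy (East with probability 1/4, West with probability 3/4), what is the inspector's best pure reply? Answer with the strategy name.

Expected payoff of Port: (1/4)·6 + (3/4)·(-4) = -3/2.
Expected payoff of Border: (1/4)·7 + (3/4)·7 = 7.
Expected payoff of Airport: (1/4)·(-2) + (3/4)·(-3) = -11/4.
The largest is 7, so the inspector's best response is Border.

Border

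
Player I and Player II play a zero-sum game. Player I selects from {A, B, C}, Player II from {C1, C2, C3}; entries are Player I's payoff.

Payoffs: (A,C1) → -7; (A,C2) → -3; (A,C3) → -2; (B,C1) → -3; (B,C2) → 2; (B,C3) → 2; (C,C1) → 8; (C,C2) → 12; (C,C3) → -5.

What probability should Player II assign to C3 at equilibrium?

11/18

Row minima: A → -7, B → -3, C → -5; maximin = -3.
Column maxima: C1 → 8, C2 → 12, C3 → 2; minimax = 2.
-3 ≠ 2, so there is no saddle point; optimal play is mixed.
A is strictly dominated by B, so Player I never plays it.
C2 is strictly dominated by C1 (it gives Player I strictly more in every row), so Player II never plays it.
On the remaining 2×2 (B, C vs C1, C3):
Let Player I play B with probability p. Expected payoff against C1: (-3)p + 8(1−p) = −11p + 8; against C3: 2p + (-5)(1−p) = 7p − 5.
Setting these equal: −11p + 8 = 7p − 5 ⇒ −18p = -13 ⇒ p = 13/18, and the value is (-11)·(13/18) + 8 = 1/18.
For Player II: with q = P(C1), equating B's and C's payoffs gives −5q + 2 = 13q − 5 ⇒ q = 7/18.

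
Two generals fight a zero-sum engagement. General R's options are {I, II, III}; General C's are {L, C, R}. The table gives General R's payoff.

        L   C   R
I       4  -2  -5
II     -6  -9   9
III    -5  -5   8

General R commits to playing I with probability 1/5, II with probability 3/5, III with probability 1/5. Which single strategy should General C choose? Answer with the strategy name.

C

If General C plays L, General R's expected payoff is (1/5)·4 + (3/5)·(-6) + (1/5)·(-5) = -19/5.
If General C plays C, General R's expected payoff is (1/5)·(-2) + (3/5)·(-9) + (1/5)·(-5) = -34/5.
If General C plays R, General R's expected payoff is (1/5)·(-5) + (3/5)·9 + (1/5)·8 = 6.
General C minimizes General R's payoff; the smallest is -34/5, so the best response is C.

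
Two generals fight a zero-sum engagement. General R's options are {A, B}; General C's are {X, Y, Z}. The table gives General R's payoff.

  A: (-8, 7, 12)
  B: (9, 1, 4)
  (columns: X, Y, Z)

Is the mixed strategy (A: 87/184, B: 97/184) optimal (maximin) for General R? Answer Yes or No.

No

Against X this mix gives (87/184)·(-8) + (97/184)·9 = 177/184.
Against Y this mix gives (87/184)·7 + (97/184)·1 = 353/92.
Against Z this mix gives (87/184)·12 + (97/184)·4 = 179/23.
General C will play X, holding General R to 177/184. Shifting weight toward the row that does better against X would raise this floor (the equalizing mix achieves 71/23 against both X and Y), so the proposed strategy is not optimal.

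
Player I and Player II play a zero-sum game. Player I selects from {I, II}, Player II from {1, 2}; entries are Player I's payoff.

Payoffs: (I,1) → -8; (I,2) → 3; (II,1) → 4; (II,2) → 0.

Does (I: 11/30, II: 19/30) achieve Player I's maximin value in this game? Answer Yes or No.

Against 1 this mix gives (11/30)·(-8) + (19/30)·4 = -2/5.
Against 2 this mix gives (11/30)·3 + (19/30)·0 = 11/10.
Player II will play 1, holding Player I to -2/5. Shifting weight toward the row that does better against 1 would raise this floor (the equalizing mix achieves 4/5 against both 1 and 2), so the proposed strategy is not optimal.

No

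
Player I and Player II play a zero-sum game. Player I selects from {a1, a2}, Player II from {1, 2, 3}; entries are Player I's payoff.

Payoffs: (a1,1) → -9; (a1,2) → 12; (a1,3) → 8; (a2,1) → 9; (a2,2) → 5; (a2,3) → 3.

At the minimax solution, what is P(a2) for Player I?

17/23

Row minima: a1 → -9, a2 → 3; maximin = 3.
Column maxima: 1 → 9, 2 → 12, 3 → 8; minimax = 8.
3 ≠ 8, so there is no saddle point; optimal play is mixed.
2 is strictly dominated by 3 (it gives Player I strictly more in every row), so Player II never plays it.
On the remaining 2×2 (a1, a2 vs 1, 3):
Let Player I play a1 with probability p. Expected payoff against 1: (-9)p + 9(1−p) = −18p + 9; against 3: 8p + 3(1−p) = 5p + 3.
Setting these equal: −18p + 9 = 5p + 3 ⇒ −23p = -6 ⇒ p = 6/23, and the value is (-18)·(6/23) + 9 = 99/23.
For Player II: with q = P(1), equating a1's and a2's payoffs gives −17q + 8 = 6q + 3 ⇒ q = 5/23.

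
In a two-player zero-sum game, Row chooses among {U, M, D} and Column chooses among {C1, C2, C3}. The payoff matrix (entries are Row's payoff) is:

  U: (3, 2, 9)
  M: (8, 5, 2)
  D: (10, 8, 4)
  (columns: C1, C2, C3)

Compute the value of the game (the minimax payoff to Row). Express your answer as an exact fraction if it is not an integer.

Row minima: U → 2, M → 2, D → 4; maximin = 4.
Column maxima: C1 → 10, C2 → 8, C3 → 9; minimax = 8.
4 ≠ 8, so there is no saddle point; optimal play is mixed.
M is strictly dominated by D, so Row never plays it.
C1 is strictly dominated by C2 (it gives Row strictly more in every row), so Column never plays it.
On the remaining 2×2 (U, D vs C2, C3):
Let Row play U with probability p. Expected payoff against C2: 2p + 8(1−p) = −6p + 8; against C3: 9p + 4(1−p) = 5p + 4.
Setting these equal: −6p + 8 = 5p + 4 ⇒ −11p = -4 ⇒ p = 4/11, and the value is (-6)·(4/11) + 8 = 64/11.
For Column: with q = P(C2), equating U's and D's payoffs gives −7q + 9 = 4q + 4 ⇒ q = 5/11.

64/11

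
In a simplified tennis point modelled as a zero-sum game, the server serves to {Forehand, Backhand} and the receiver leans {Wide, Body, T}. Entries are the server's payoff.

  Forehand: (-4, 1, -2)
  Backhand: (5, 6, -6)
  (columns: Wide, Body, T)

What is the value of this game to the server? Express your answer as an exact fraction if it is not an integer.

-34/13

Row minima: Forehand → -4, Backhand → -6; maximin = -4.
Column maxima: Wide → 5, Body → 6, T → -2; minimax = -2.
-4 ≠ -2, so there is no saddle point; optimal play is mixed.
Body is strictly dominated by Wide (it gives the server strictly more in every row), so the receiver never plays it.
On the remaining 2×2 (Forehand, Backhand vs Wide, T):
Let the server play Forehand with probability p. Expected payoff against Wide: (-4)p + 5(1−p) = −9p + 5; against T: (-2)p + (-6)(1−p) = 4p − 6.
Setting these equal: −9p + 5 = 4p − 6 ⇒ −13p = -11 ⇒ p = 11/13, and the value is (-9)·(11/13) + 5 = -34/13.
For the receiver: with q = P(Wide), equating Forehand's and Backhand's payoffs gives −2q − 2 = 11q − 6 ⇒ q = 4/13.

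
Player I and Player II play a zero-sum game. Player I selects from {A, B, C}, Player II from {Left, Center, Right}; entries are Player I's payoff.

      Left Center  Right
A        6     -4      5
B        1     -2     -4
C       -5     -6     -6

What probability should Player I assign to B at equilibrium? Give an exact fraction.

Row minima: A → -4, B → -4, C → -6; maximin = -4.
Column maxima: Left → 6, Center → -2, Right → 5; minimax = -2.
-4 ≠ -2, so there is no saddle point; optimal play is mixed.
C is strictly dominated by A, so Player I never plays it.
Left is strictly dominated by Center (it gives Player I strictly more in every row), so Player II never plays it.
On the remaining 2×2 (A, B vs Center, Right):
Let Player I play A with probability p. Expected payoff against Center: (-4)p + (-2)(1−p) = −2p − 2; against Right: 5p + (-4)(1−p) = 9p − 4.
Setting these equal: −2p − 2 = 9p − 4 ⇒ −11p = -2 ⇒ p = 2/11, and the value is (-2)·(2/11) − 2 = -26/11.
For Player II: with q = P(Center), equating A's and B's payoffs gives −9q + 5 = 2q − 4 ⇒ q = 9/11.

9/11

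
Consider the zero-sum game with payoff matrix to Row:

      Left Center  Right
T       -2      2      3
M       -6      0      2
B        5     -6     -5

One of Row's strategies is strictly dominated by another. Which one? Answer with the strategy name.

T gives a strictly higher payoff than M against every column: -2 > -6, 2 > 0, 3 > 2.
So M is strictly dominated and Row never plays it.

M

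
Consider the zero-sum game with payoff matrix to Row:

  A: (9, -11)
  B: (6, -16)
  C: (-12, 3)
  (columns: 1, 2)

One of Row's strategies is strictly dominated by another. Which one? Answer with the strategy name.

A gives a strictly higher payoff than B against every column: 9 > 6, -11 > -16.
So B is strictly dominated and Row never plays it.

B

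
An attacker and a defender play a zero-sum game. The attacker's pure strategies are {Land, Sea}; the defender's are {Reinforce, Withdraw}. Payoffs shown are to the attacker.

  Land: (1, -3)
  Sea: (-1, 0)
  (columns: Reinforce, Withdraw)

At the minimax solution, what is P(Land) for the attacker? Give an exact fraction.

Row minima: Land → -3, Sea → -1; maximin = -1.
Column maxima: Reinforce → 1, Withdraw → 0; minimax = 0.
-1 ≠ 0, so there is no saddle point; optimal play is mixed.
Let the attacker play Land with probability p. Expected payoff against Reinforce: 1p + (-1)(1−p) = 2p − 1; against Withdraw: (-3)p + 0(1−p) = −3p.
Setting these equal: 2p − 1 = −3p ⇒ 5p = 1 ⇒ p = 1/5, and the value is (2)·(1/5) − 1 = -3/5.
For the defender: with q = P(Reinforce), equating Land's and Sea's payoffs gives 4q − 3 = −q ⇒ q = 3/5.

1/5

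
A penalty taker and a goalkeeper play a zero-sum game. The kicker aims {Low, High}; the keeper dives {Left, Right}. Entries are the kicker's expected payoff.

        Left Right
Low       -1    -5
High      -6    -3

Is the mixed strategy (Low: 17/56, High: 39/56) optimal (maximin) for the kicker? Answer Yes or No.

Against Left this mix gives (17/56)·(-1) + (39/56)·(-6) = -251/56.
Against Right this mix gives (17/56)·(-5) + (39/56)·(-3) = -101/28.
The keeper will play Left, holding the kicker to -251/56. Shifting weight toward the row that does better against Left would raise this floor (the equalizing mix achieves -27/7 against both Left and Right), so the proposed strategy is not optimal.

No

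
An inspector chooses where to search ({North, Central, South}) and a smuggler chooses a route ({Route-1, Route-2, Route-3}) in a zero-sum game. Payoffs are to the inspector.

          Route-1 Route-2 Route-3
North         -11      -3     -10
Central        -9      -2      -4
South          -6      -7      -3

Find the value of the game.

-51/8

Row minima: North → -11, Central → -9, South → -7; maximin = -7.
Column maxima: Route-1 → -6, Route-2 → -2, Route-3 → -3; minimax = -6.
-7 ≠ -6, so there is no saddle point; optimal play is mixed.
North is strictly dominated by Central, so the inspector never plays it.
Route-3 is strictly dominated by Route-1 (it gives the inspector strictly more in every row), so the smuggler never plays it.
On the remaining 2×2 (Central, South vs Route-1, Route-2):
Let the inspector play Central with probability p. Expected payoff against Route-1: (-9)p + (-6)(1−p) = −3p − 6; against Route-2: (-2)p + (-7)(1−p) = 5p − 7.
Setting these equal: −3p − 6 = 5p − 7 ⇒ −8p = -1 ⇒ p = 1/8, and the value is (-3)·(1/8) − 6 = -51/8.
For the smuggler: with q = P(Route-1), equating Central's and South's payoffs gives −7q − 2 = q − 7 ⇒ q = 5/8.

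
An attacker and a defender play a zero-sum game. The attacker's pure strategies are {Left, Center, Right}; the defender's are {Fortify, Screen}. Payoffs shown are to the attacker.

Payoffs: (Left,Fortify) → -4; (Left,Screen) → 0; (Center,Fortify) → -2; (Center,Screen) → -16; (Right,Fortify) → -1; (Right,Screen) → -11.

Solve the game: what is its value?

-22/7

Row minima: Left → -4, Center → -16, Right → -11; maximin = -4.
Column maxima: Fortify → -1, Screen → 0; minimax = -1.
-4 ≠ -1, so there is no saddle point; optimal play is mixed.
Center is strictly dominated by Right, so the attacker never plays it.
On the remaining 2×2 (Left, Right vs Fortify, Screen):
Let the attacker play Left with probability p. Expected payoff against Fortify: (-4)p + (-1)(1−p) = −3p − 1; against Screen: 0p + (-11)(1−p) = 11p − 11.
Setting these equal: −3p − 1 = 11p − 11 ⇒ −14p = -10 ⇒ p = 5/7, and the value is (-3)·(5/7) − 1 = -22/7.
For the defender: with q = P(Fortify), equating Left's and Right's payoffs gives −4q = 10q − 11 ⇒ q = 11/14.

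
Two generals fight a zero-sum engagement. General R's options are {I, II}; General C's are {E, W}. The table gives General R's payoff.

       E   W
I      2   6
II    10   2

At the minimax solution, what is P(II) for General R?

Row minima: I → 2, II → 2; maximin = 2.
Column maxima: E → 10, W → 6; minimax = 6.
2 ≠ 6, so there is no saddle point; optimal play is mixed.
Let General R play I with probability p. Expected payoff against E: 2p + 10(1−p) = −8p + 10; against W: 6p + 2(1−p) = 4p + 2.
Setting these equal: −8p + 10 = 4p + 2 ⇒ −12p = -8 ⇒ p = 2/3, and the value is (-8)·(2/3) + 10 = 14/3.
For General C: with q = P(E), equating I's and II's payoffs gives −4q + 6 = 8q + 2 ⇒ q = 1/3.

1/3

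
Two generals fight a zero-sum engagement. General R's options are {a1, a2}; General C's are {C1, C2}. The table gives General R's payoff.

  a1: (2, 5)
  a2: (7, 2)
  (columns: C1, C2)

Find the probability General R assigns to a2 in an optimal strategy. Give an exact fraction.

3/8

Row minima: a1 → 2, a2 → 2; maximin = 2.
Column maxima: C1 → 7, C2 → 5; minimax = 5.
2 ≠ 5, so there is no saddle point; optimal play is mixed.
Let General R play a1 with probability p. Expected payoff against C1: 2p + 7(1−p) = −5p + 7; against C2: 5p + 2(1−p) = 3p + 2.
Setting these equal: −5p + 7 = 3p + 2 ⇒ −8p = -5 ⇒ p = 5/8, and the value is (-5)·(5/8) + 7 = 31/8.
For General C: with q = P(C1), equating a1's and a2's payoffs gives −3q + 5 = 5q + 2 ⇒ q = 3/8.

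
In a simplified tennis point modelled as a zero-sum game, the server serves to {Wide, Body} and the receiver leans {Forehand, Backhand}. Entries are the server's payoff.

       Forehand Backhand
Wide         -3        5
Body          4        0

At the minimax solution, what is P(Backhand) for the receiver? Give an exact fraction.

7/12

Row minima: Wide → -3, Body → 0; maximin = 0.
Column maxima: Forehand → 4, Backhand → 5; minimax = 4.
0 ≠ 4, so there is no saddle point; optimal play is mixed.
Let the server play Wide with probability p. Expected payoff against Forehand: (-3)p + 4(1−p) = −7p + 4; against Backhand: 5p + 0(1−p) = 5p.
Setting these equal: −7p + 4 = 5p ⇒ −12p = -4 ⇒ p = 1/3, and the value is (-7)·(1/3) + 4 = 5/3.
For the receiver: with q = P(Forehand), equating Wide's and Body's payoffs gives −8q + 5 = 4q ⇒ q = 5/12.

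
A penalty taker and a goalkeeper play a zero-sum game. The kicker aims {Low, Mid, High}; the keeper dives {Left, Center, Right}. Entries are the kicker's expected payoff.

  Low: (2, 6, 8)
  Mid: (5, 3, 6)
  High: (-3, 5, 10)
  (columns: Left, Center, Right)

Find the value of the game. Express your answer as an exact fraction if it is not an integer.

Row minima: Low → 2, Mid → 3, High → -3; maximin = 3.
Column maxima: Left → 5, Center → 6, Right → 10; minimax = 5.
3 ≠ 5, so there is no saddle point; optimal play is mixed.
Right is strictly dominated by Left (it gives the kicker strictly more in every row), so the keeper never plays it.
With Right eliminated, High is strictly dominated by Low (Low gives the kicker strictly more in every remaining column), so the kicker never plays it.
On the remaining 2×2 (Low, Mid vs Left, Center):
Let the kicker play Low with probability p. Expected payoff against Left: 2p + 5(1−p) = −3p + 5; against Center: 6p + 3(1−p) = 3p + 3.
Setting these equal: −3p + 5 = 3p + 3 ⇒ −6p = -2 ⇒ p = 1/3, and the value is (-3)·(1/3) + 5 = 4.
For the keeper: with q = P(Left), equating Low's and Mid's payoffs gives −4q + 6 = 2q + 3 ⇒ q = 1/2.

4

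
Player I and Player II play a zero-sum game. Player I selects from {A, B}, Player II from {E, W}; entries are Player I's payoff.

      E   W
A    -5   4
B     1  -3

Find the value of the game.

-11/13

Row minima: A → -5, B → -3; maximin = -3.
Column maxima: E → 1, W → 4; minimax = 1.
-3 ≠ 1, so there is no saddle point; optimal play is mixed.
Let Player I play A with probability p. Expected payoff against E: (-5)p + 1(1−p) = −6p + 1; against W: 4p + (-3)(1−p) = 7p − 3.
Setting these equal: −6p + 1 = 7p − 3 ⇒ −13p = -4 ⇒ p = 4/13, and the value is (-6)·(4/13) + 1 = -11/13.
For Player II: with q = P(E), equating A's and B's payoffs gives −9q + 4 = 4q − 3 ⇒ q = 7/13.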